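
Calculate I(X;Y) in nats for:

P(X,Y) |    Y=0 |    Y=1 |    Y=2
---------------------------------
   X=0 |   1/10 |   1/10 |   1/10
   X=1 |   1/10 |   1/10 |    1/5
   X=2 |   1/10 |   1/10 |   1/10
0.0138 nats

Mutual information: I(X;Y) = H(X) + H(Y) - H(X,Y)

Marginals:
P(X) = (3/10, 2/5, 3/10), H(X) = 1.0889 nats
P(Y) = (3/10, 3/10, 2/5), H(Y) = 1.0889 nats

Joint entropy: H(X,Y) = 2.1640 nats

I(X;Y) = 1.0889 + 1.0889 - 2.1640 = 0.0138 nats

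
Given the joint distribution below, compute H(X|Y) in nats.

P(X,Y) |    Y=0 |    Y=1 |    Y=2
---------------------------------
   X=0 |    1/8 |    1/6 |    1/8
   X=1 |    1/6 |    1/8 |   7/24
0.6529 nats

Using the chain rule: H(X|Y) = H(X,Y) - H(Y)

First, compute H(X,Y) = 1.7364 nats

Marginal P(Y) = (7/24, 7/24, 5/12)
H(Y) = 1.0835 nats

H(X|Y) = H(X,Y) - H(Y) = 1.7364 - 1.0835 = 0.6529 nats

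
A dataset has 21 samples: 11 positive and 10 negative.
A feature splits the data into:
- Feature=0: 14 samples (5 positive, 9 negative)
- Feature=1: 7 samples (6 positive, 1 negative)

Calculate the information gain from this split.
0.1743 bits

Information Gain = H(Y) - H(Y|Feature)

Before split:
P(positive) = 11/21 = 0.5238
H(Y) = 0.9984 bits

After split:
Feature=0: H = 0.9403 bits (weight = 14/21)
Feature=1: H = 0.5917 bits (weight = 7/21)
H(Y|Feature) = (14/21)×0.9403 + (7/21)×0.5917 = 0.8241 bits

Information Gain = 0.9984 - 0.8241 = 0.1743 bits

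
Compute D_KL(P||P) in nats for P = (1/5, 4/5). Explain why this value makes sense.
0.0000 nats

KL divergence satisfies the Gibbs inequality: D_KL(P||Q) ≥ 0 for all distributions P, Q.

D_KL(P||Q) = Σ p(x) log(p(x)/q(x))
Each term is p(x) × log_e(p(x)/p(x)) = p(x) × log_e(1) = 0, so the sum is 0.
D_KL(P||Q) = 0.0000 nats

When P = Q, the KL divergence is exactly 0, as there is no 'divergence' between identical distributions.

This non-negativity is a fundamental property: relative entropy cannot be negative because it measures how different Q is from P.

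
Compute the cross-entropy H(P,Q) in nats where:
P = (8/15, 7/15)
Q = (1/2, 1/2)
0.6931 nats

Cross-entropy: H(P,Q) = -Σ p(x) log q(x)

Alternatively: H(P,Q) = H(P) + D_KL(P||Q)
H(P) = 0.6909 nats
D_KL(P||Q) = 0.0022 nats

H(P,Q) = 0.6909 + 0.0022 = 0.6931 nats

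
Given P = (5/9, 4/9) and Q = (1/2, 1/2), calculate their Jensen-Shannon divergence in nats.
0.0015 nats

Jensen-Shannon divergence is:
JSD(P||Q) = 0.5 × D_KL(P||M) + 0.5 × D_KL(Q||M)
where M = 0.5 × (P + Q) is the mixture distribution.

M = 0.5 × (5/9, 4/9) + 0.5 × (1/2, 1/2) = (19/36, 17/36)

D_KL(P||M) = 0.0016 nats
D_KL(Q||M) = 0.0015 nats

JSD(P||Q) = 0.5 × 0.0016 + 0.5 × 0.0015 = 0.0015 nats

Unlike KL divergence, JSD is symmetric and bounded: 0 ≤ JSD ≤ log(2).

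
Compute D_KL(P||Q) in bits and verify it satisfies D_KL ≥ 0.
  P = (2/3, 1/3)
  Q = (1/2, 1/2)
0.0817 bits

KL divergence satisfies the Gibbs inequality: D_KL(P||Q) ≥ 0 for all distributions P, Q.

D_KL(P||Q) = Σ p(x) log(p(x)/q(x))
Term by term:
  x=0: 2/3 × log_2[(2/3)/(1/2)] = 0.2767
  x=1: 1/3 × log_2[(1/3)/(1/2)] = -0.1950
D_KL(P||Q) = 0.0817 bits

D_KL(P||Q) = 0.0817 ≥ 0 ✓

This non-negativity is a fundamental property: relative entropy cannot be negative because it measures how different Q is from P.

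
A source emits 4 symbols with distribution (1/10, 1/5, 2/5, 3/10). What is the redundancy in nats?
0.1064 nats

Redundancy measures how far a source is from maximum entropy:
R = H_max - H(X)

Maximum entropy for 4 symbols: H_max = log_e(4) = 1.3863 nats
Actual entropy: H(X) = 1.2799 nats
Redundancy: R = 1.3863 - 1.2799 = 0.1064 nats

This redundancy represents potential for compression: the source could be compressed by 0.1064 nats per symbol.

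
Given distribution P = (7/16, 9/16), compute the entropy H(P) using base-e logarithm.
0.6853 nats

Shannon entropy is H(X) = -Σ p(x) log p(x).

For P = (7/16, 9/16):
H = -7/16 × log_e(7/16) -9/16 × log_e(9/16)
H = 0.6853 nats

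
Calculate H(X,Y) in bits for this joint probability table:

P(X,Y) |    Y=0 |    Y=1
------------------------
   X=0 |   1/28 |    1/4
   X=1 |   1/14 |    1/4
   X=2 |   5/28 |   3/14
2.3637 bits

Joint entropy is H(X,Y) = -Σ_{x,y} p(x,y) log p(x,y).

Summing over all non-zero entries:
H(X,Y) = -[1/28·log_2(1/28) + 1/4·log_2(1/4) + 1/14·log_2(1/14) + 1/4·log_2(1/4) + 5/28·log_2(5/28) + 3/14·log_2(3/14)]
H(X,Y) = 2.3637 bits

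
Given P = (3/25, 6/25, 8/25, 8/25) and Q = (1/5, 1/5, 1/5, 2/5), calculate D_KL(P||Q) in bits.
0.0887 bits

KL divergence: D_KL(P||Q) = Σ p(x) log(p(x)/q(x))

Computing term by term:
  x=0: 3/25 × log_2[(3/25)/(1/5)] = 3/25 × -0.7370 = -0.0884
  x=1: 6/25 × log_2[(6/25)/(1/5)] = 6/25 × 0.2630 = 0.0631
  x=2: 8/25 × log_2[(8/25)/(1/5)] = 8/25 × 0.6781 = 0.2170
  x=3: 8/25 × log_2[(8/25)/(2/5)] = 8/25 × -0.3219 = -0.1030

D_KL(P||Q) = 0.0887 bits

Note: KL divergence is always non-negative and equals 0 iff P = Q.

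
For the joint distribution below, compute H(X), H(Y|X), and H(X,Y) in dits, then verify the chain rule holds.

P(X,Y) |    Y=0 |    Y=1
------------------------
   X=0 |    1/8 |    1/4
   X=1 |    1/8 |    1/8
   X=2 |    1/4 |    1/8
H(X,Y) = 0.7526, H(X) = 0.4700, H(Y|X) = 0.2826 (all in dits)

Chain rule: H(X,Y) = H(X) + H(Y|X)

Left side — joint entropy directly:
H(X,Y) = -Σ p(x,y) log p(x,y) = 0.7526 dits

Right side — compute H(Y|X) from the conditional distributions:
P(X) = (3/8, 1/4, 3/8), so H(X) = 0.4700 dits
H(Y|X) = Σ_x P(X=x) · H(Y|X=x):
  P(Y|X=0) = (1/3, 2/3), H(Y|X=0) = 0.2764, weight P(X=0) = 3/8
  P(Y|X=1) = (1/2, 1/2), H(Y|X=1) = 0.3010, weight P(X=1) = 1/4
  P(Y|X=2) = (2/3, 1/3), H(Y|X=2) = 0.2764, weight P(X=2) = 3/8
H(Y|X) = 0.2826 dits

H(X) + H(Y|X) = 0.4700 + 0.2826 = 0.7526 dits

Both sides equal 0.7526 dits. ✓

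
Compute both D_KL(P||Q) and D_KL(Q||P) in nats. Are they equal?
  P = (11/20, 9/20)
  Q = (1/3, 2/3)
D_KL(P||Q) = 0.0986, D_KL(Q||P) = 0.0951

KL divergence is not symmetric: D_KL(P||Q) ≠ D_KL(Q||P) in general.

D_KL(P||Q) = 0.0986 nats
D_KL(Q||P) = 0.0951 nats

No, they are not equal!

This asymmetry is why KL divergence is not a true distance metric.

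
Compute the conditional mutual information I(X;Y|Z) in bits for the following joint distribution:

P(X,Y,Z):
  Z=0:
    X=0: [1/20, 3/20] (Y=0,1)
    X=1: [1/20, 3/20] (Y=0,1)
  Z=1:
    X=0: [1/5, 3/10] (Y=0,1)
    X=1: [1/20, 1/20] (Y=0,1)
0.0024 bits

Conditional mutual information: I(X;Y|Z) = H(X|Z) + H(Y|Z) - H(X,Y|Z)

H(Z) = 0.9710
H(X,Z) = 1.7610 → H(X|Z) = 0.7900
H(Y,Z) = 1.8834 → H(Y|Z) = 0.9124
H(X,Y,Z) = 2.6710 → H(X,Y|Z) = 1.7000

I(X;Y|Z) = 0.7900 + 0.9124 - 1.7000 = 0.0024 bits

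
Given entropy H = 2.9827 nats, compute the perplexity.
19.7410

Perplexity is e^H (or exp(H) for natural log).

H = 2.9827 nats
Perplexity = e^2.9827 = 19.7410

Interpretation: The model's uncertainty is equivalent to choosing uniformly among 19.7 options.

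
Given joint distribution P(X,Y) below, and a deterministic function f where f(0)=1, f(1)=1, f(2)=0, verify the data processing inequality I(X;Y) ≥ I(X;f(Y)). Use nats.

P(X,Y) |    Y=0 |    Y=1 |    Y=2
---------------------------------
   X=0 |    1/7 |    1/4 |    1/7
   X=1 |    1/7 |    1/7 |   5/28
I(X;Y) = 0.0142, I(X;f(Y)) = 0.0079, inequality holds: 0.0142 ≥ 0.0079

Data Processing Inequality: For any Markov chain X → Y → Z, we have I(X;Y) ≥ I(X;Z).

Here Z = f(Y) is a deterministic function of Y, forming X → Y → Z.

Original I(X;Y) = 0.0142 nats

After applying f:
P(X,Z) where Z=f(Y):
- P(X,Z=0) = P(X,Y=2)
- P(X,Z=1) = P(X,Y=0) + P(X,Y=1)

I(X;Z) = I(X;f(Y)) = 0.0079 nats

Verification: 0.0142 ≥ 0.0079 ✓

Information cannot be created by processing; the function f can only lose information about X.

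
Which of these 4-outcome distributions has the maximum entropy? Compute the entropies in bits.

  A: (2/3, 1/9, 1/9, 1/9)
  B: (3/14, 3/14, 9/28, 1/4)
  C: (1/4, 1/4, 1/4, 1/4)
C

For a discrete distribution over n outcomes, entropy is maximized by the uniform distribution.

Computing entropies:
H(A) = 1.4466 bits
H(B) = 1.9788 bits
H(C) = 2.0000 bits

The uniform distribution (where all probabilities equal 1/4) achieves the maximum entropy of log_2(4) = 2.0000 bits.

Distribution C has the highest entropy.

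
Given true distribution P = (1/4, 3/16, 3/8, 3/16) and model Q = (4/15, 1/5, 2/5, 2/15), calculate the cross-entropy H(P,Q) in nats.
1.3536 nats

Cross-entropy: H(P,Q) = -Σ p(x) log q(x)

Alternatively: H(P,Q) = H(P) + D_KL(P||Q)
H(P) = 1.3421 nats
D_KL(P||Q) = 0.0115 nats

H(P,Q) = 1.3421 + 0.0115 = 1.3536 nats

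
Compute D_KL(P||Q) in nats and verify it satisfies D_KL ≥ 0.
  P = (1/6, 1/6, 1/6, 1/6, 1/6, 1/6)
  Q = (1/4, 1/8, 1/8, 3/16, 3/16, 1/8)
0.0370 nats

KL divergence satisfies the Gibbs inequality: D_KL(P||Q) ≥ 0 for all distributions P, Q.

D_KL(P||Q) = Σ p(x) log(p(x)/q(x))
Term by term:
  x=0: 1/6 × log_e[(1/6)/(1/4)] = -0.0676
  x=1: 1/6 × log_e[(1/6)/(1/8)] = 0.0479
  x=2: 1/6 × log_e[(1/6)/(1/8)] = 0.0479
  x=3: 1/6 × log_e[(1/6)/(3/16)] = -0.0196
  x=4: 1/6 × log_e[(1/6)/(3/16)] = -0.0196
  x=5: 1/6 × log_e[(1/6)/(1/8)] = 0.0479
D_KL(P||Q) = 0.0370 nats

D_KL(P||Q) = 0.0370 ≥ 0 ✓

This non-negativity is a fundamental property: relative entropy cannot be negative because it measures how different Q is from P.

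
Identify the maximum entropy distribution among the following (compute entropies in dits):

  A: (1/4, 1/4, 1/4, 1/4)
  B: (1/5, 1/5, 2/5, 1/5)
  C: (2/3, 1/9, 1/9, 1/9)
A

For a discrete distribution over n outcomes, entropy is maximized by the uniform distribution.

Computing entropies:
H(A) = 0.6021 dits
H(B) = 0.5786 dits
H(C) = 0.4355 dits

The uniform distribution (where all probabilities equal 1/4) achieves the maximum entropy of log_10(4) = 0.6021 dits.

Distribution A has the highest entropy.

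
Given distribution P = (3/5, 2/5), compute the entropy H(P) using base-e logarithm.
0.6730 nats

Shannon entropy is H(X) = -Σ p(x) log p(x).

For P = (3/5, 2/5):
H = -3/5 × log_e(3/5) -2/5 × log_e(2/5)
H = 0.6730 nats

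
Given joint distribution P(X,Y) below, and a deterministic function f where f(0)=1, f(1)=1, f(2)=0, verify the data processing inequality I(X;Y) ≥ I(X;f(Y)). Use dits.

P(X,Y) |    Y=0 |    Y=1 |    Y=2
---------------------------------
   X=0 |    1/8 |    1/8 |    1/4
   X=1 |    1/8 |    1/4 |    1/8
I(X;Y) = 0.0184, I(X;f(Y)) = 0.0147, inequality holds: 0.0184 ≥ 0.0147

Data Processing Inequality: For any Markov chain X → Y → Z, we have I(X;Y) ≥ I(X;Z).

Here Z = f(Y) is a deterministic function of Y, forming X → Y → Z.

Original I(X;Y) = 0.0184 dits

After applying f:
P(X,Z) where Z=f(Y):
- P(X,Z=0) = P(X,Y=2)
- P(X,Z=1) = P(X,Y=0) + P(X,Y=1)

I(X;Z) = I(X;f(Y)) = 0.0147 dits

Verification: 0.0184 ≥ 0.0147 ✓

Information cannot be created by processing; the function f can only lose information about X.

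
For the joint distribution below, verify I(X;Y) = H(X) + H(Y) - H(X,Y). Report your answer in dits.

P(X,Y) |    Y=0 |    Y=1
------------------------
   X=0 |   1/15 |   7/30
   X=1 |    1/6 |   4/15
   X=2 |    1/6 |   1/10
I(X;Y) = 0.0213 dits

Mutual information has multiple equivalent forms:
- I(X;Y) = H(X) - H(X|Y)
- I(X;Y) = H(Y) - H(Y|X)
- I(X;Y) = H(X) + H(Y) - H(X,Y)

Computing all quantities:
H(X) = 0.4673, H(Y) = 0.2923, H(X,Y) = 0.7383
H(X|Y) = 0.4461, H(Y|X) = 0.2710

Verification:
H(X) - H(X|Y) = 0.4673 - 0.4461 = 0.0213
H(Y) - H(Y|X) = 0.2923 - 0.2710 = 0.0213
H(X) + H(Y) - H(X,Y) = 0.4673 + 0.2923 - 0.7383 = 0.0213

All forms give I(X;Y) = 0.0213 dits. ✓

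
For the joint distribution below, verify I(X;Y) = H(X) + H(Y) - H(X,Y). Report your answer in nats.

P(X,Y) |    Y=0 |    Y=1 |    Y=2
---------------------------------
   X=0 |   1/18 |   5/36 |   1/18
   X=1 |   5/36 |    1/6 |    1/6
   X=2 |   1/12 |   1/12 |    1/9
I(X;Y) = 0.0210 nats

Mutual information has multiple equivalent forms:
- I(X;Y) = H(X) - H(X|Y)
- I(X;Y) = H(Y) - H(Y|X)
- I(X;Y) = H(X) + H(Y) - H(X,Y)

Computing all quantities:
H(X) = 1.0567, H(Y) = 1.0893, H(X,Y) = 2.1250
H(X|Y) = 1.0357, H(Y|X) = 1.0683

Verification:
H(X) - H(X|Y) = 1.0567 - 1.0357 = 0.0210
H(Y) - H(Y|X) = 1.0893 - 1.0683 = 0.0210
H(X) + H(Y) - H(X,Y) = 1.0567 + 1.0893 - 2.1250 = 0.0210

All forms give I(X;Y) = 0.0210 nats. ✓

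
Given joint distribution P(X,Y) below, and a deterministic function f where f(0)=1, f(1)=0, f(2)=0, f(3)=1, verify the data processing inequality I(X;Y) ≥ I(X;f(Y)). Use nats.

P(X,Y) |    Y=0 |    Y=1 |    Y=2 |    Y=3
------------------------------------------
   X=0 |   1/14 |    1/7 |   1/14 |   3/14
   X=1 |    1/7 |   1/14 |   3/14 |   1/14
I(X;Y) = 0.0990, I(X;f(Y)) = 0.0102, inequality holds: 0.0990 ≥ 0.0102

Data Processing Inequality: For any Markov chain X → Y → Z, we have I(X;Y) ≥ I(X;Z).

Here Z = f(Y) is a deterministic function of Y, forming X → Y → Z.

Original I(X;Y) = 0.0990 nats

After applying f:
P(X,Z) where Z=f(Y):
- P(X,Z=0) = P(X,Y=1) + P(X,Y=2)
- P(X,Z=1) = P(X,Y=0) + P(X,Y=3)

I(X;Z) = I(X;f(Y)) = 0.0102 nats

Verification: 0.0990 ≥ 0.0102 ✓

Information cannot be created by processing; the function f can only lose information about X.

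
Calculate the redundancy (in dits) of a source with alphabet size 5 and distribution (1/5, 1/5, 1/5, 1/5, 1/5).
0.0000 dits

Redundancy measures how far a source is from maximum entropy:
R = H_max - H(X)

Maximum entropy for 5 symbols: H_max = log_10(5) = 0.6990 dits
Actual entropy: H(X) = 0.6990 dits
Redundancy: R = 0.6990 - 0.6990 = 0.0000 dits

This redundancy represents potential for compression: the source could be compressed by 0.0000 dits per symbol.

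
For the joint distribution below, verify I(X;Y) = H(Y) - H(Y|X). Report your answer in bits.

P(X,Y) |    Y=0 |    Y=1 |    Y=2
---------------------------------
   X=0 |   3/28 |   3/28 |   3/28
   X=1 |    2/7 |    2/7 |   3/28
I(X;Y) = 0.0274 bits

Mutual information has multiple equivalent forms:
- I(X;Y) = H(X) - H(X|Y)
- I(X;Y) = H(Y) - H(Y|X)
- I(X;Y) = H(X) + H(Y) - H(X,Y)

Computing all quantities:
H(X) = 0.9059, H(Y) = 1.5353, H(X,Y) = 2.4138
H(X|Y) = 0.8785, H(Y|X) = 1.5079

Verification:
H(X) - H(X|Y) = 0.9059 - 0.8785 = 0.0274
H(Y) - H(Y|X) = 1.5353 - 1.5079 = 0.0274
H(X) + H(Y) - H(X,Y) = 0.9059 + 1.5353 - 2.4138 = 0.0274

All forms give I(X;Y) = 0.0274 bits. ✓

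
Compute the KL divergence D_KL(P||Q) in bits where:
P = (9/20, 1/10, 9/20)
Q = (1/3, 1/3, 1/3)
0.2160 bits

KL divergence: D_KL(P||Q) = Σ p(x) log(p(x)/q(x))

Computing term by term:
  x=0: 9/20 × log_2[(9/20)/(1/3)] = 9/20 × 0.4330 = 0.1948
  x=1: 1/10 × log_2[(1/10)/(1/3)] = 1/10 × -1.7370 = -0.1737
  x=2: 9/20 × log_2[(9/20)/(1/3)] = 9/20 × 0.4330 = 0.1948

D_KL(P||Q) = 0.2160 bits

Note: KL divergence is always non-negative and equals 0 iff P = Q.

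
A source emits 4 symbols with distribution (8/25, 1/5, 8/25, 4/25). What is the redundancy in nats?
0.0420 nats

Redundancy measures how far a source is from maximum entropy:
R = H_max - H(X)

Maximum entropy for 4 symbols: H_max = log_e(4) = 1.3863 nats
Actual entropy: H(X) = 1.3443 nats
Redundancy: R = 1.3863 - 1.3443 = 0.0420 nats

This redundancy represents potential for compression: the source could be compressed by 0.0420 nats per symbol.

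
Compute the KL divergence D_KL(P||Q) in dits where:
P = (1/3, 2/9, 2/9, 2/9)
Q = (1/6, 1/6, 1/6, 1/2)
0.0776 dits

KL divergence: D_KL(P||Q) = Σ p(x) log(p(x)/q(x))

Computing term by term:
  x=0: 1/3 × log_10[(1/3)/(1/6)] = 1/3 × 0.3010 = 0.1003
  x=1: 2/9 × log_10[(2/9)/(1/6)] = 2/9 × 0.1249 = 0.0278
  x=2: 2/9 × log_10[(2/9)/(1/6)] = 2/9 × 0.1249 = 0.0278
  x=3: 2/9 × log_10[(2/9)/(1/2)] = 2/9 × -0.3522 = -0.0783

D_KL(P||Q) = 0.0776 dits

Note: KL divergence is always non-negative and equals 0 iff P = Q.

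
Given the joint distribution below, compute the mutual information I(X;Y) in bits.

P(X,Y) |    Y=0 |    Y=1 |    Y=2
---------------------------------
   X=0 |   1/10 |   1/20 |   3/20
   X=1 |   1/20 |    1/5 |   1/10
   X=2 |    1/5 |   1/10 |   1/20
0.1784 bits

Mutual information: I(X;Y) = H(X) + H(Y) - H(X,Y)

Marginals:
P(X) = (3/10, 7/20, 7/20), H(X) = 1.5813 bits
P(Y) = (7/20, 7/20, 3/10), H(Y) = 1.5813 bits

Joint entropy: H(X,Y) = 2.9842 bits

I(X;Y) = 1.5813 + 1.5813 - 2.9842 = 0.1784 bits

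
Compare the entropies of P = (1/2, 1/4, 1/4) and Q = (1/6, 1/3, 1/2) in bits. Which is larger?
P

Computing entropies in bits:
H(P) = 1.5000
H(Q) = 1.4591

Distribution P has higher entropy.

Intuition: The distribution closer to uniform (more spread out) has higher entropy.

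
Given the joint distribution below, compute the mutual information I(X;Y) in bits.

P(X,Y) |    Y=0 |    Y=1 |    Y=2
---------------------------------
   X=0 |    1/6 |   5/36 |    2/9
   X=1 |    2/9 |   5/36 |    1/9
0.0308 bits

Mutual information: I(X;Y) = H(X) + H(Y) - H(X,Y)

Marginals:
P(X) = (19/36, 17/36), H(X) = 0.9978 bits
P(Y) = (7/18, 5/18, 1/3), H(Y) = 1.5715 bits

Joint entropy: H(X,Y) = 2.5386 bits

I(X;Y) = 0.9978 + 1.5715 - 2.5386 = 0.0308 bits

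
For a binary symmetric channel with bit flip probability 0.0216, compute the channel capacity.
0.8497 bits

For a binary symmetric channel (BSC) with error probability p:
Capacity C = 1 - H(p) bits per symbol

where H(p) = -p log₂(p) - (1-p) log₂(1-p) is the binary entropy function.

H(0.0216) = 0.1503 bits
C = 1 - 0.1503 = 0.8497 bits per symbol

This means we can reliably transmit up to 0.8497 bits of information per channel use.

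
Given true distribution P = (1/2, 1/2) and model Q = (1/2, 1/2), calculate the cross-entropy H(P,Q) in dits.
0.3010 dits

Cross-entropy: H(P,Q) = -Σ p(x) log q(x)

Alternatively: H(P,Q) = H(P) + D_KL(P||Q)
H(P) = 0.3010 dits
D_KL(P||Q) = 0.0000 dits

H(P,Q) = 0.3010 + 0.0000 = 0.3010 dits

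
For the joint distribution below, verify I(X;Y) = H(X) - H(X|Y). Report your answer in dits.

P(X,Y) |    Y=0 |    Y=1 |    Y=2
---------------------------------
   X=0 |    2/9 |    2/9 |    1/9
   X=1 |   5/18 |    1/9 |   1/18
I(X;Y) = 0.0110 dits

Mutual information has multiple equivalent forms:
- I(X;Y) = H(X) - H(X|Y)
- I(X;Y) = H(Y) - H(Y|X)
- I(X;Y) = H(X) + H(Y) - H(X,Y)

Computing all quantities:
H(X) = 0.2983, H(Y) = 0.4392, H(X,Y) = 0.7266
H(X|Y) = 0.2874, H(Y|X) = 0.4283

Verification:
H(X) - H(X|Y) = 0.2983 - 0.2874 = 0.0110
H(Y) - H(Y|X) = 0.4392 - 0.4283 = 0.0110
H(X) + H(Y) - H(X,Y) = 0.2983 + 0.4392 - 0.7266 = 0.0110

All forms give I(X;Y) = 0.0110 dits. ✓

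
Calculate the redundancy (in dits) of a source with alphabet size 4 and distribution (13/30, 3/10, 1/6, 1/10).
0.0581 dits

Redundancy measures how far a source is from maximum entropy:
R = H_max - H(X)

Maximum entropy for 4 symbols: H_max = log_10(4) = 0.6021 dits
Actual entropy: H(X) = 0.5439 dits
Redundancy: R = 0.6021 - 0.5439 = 0.0581 dits

This redundancy represents potential for compression: the source could be compressed by 0.0581 dits per symbol.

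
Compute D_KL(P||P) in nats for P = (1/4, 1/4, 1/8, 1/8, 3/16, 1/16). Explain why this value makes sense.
0.0000 nats

KL divergence satisfies the Gibbs inequality: D_KL(P||Q) ≥ 0 for all distributions P, Q.

D_KL(P||Q) = Σ p(x) log(p(x)/q(x))
Each term is p(x) × log_e(p(x)/p(x)) = p(x) × log_e(1) = 0, so the sum is 0.
D_KL(P||Q) = 0.0000 nats

When P = Q, the KL divergence is exactly 0, as there is no 'divergence' between identical distributions.

This non-negativity is a fundamental property: relative entropy cannot be negative because it measures how different Q is from P.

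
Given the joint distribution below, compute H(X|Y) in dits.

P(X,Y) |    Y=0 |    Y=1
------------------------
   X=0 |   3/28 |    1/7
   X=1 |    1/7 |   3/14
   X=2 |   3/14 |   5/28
0.4658 dits

Using the chain rule: H(X|Y) = H(X,Y) - H(Y)

First, compute H(X,Y) = 0.7657 dits

Marginal P(Y) = (13/28, 15/28)
H(Y) = 0.2999 dits

H(X|Y) = H(X,Y) - H(Y) = 0.7657 - 0.2999 = 0.4658 dits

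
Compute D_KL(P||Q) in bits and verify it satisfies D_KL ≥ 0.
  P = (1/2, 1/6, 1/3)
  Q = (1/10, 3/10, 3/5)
0.7370 bits

KL divergence satisfies the Gibbs inequality: D_KL(P||Q) ≥ 0 for all distributions P, Q.

D_KL(P||Q) = Σ p(x) log(p(x)/q(x))
Term by term:
  x=0: 1/2 × log_2[(1/2)/(1/10)] = 1.1610
  x=1: 1/6 × log_2[(1/6)/(3/10)] = -0.1413
  x=2: 1/3 × log_2[(1/3)/(3/5)] = -0.2827
D_KL(P||Q) = 0.7370 bits

D_KL(P||Q) = 0.7370 ≥ 0 ✓

This non-negativity is a fundamental property: relative entropy cannot be negative because it measures how different Q is from P.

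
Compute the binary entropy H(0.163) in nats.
0.4446 nats

The binary entropy function is:
H(p) = -p log(p) - (1-p) log(1-p)

H(0.163) = -0.163 × log_e(0.163) - 0.837 × log_e(0.837)
H(0.163) = 0.4446 nats

Note: Binary entropy is maximized at p=0.5 (H=1 bit) and minimized at p=0 or p=1 (H=0).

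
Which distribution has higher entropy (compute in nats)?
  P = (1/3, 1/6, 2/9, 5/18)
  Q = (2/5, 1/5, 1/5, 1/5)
P

Computing entropies in nats:
H(P) = 1.3549
H(Q) = 1.3322

Distribution P has higher entropy.

Intuition: The distribution closer to uniform (more spread out) has higher entropy.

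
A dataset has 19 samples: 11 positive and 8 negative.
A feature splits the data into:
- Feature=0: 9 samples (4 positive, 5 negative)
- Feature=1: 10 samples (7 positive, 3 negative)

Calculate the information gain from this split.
0.0486 bits

Information Gain = H(Y) - H(Y|Feature)

Before split:
P(positive) = 11/19 = 0.5789
H(Y) = 0.9819 bits

After split:
Feature=0: H = 0.9911 bits (weight = 9/19)
Feature=1: H = 0.8813 bits (weight = 10/19)
H(Y|Feature) = (9/19)×0.9911 + (10/19)×0.8813 = 0.9333 bits

Information Gain = 0.9819 - 0.9333 = 0.0486 bits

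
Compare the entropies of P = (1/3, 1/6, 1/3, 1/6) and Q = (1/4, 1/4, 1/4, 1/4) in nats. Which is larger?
Q

Computing entropies in nats:
H(P) = 1.3297
H(Q) = 1.3863

Distribution Q has higher entropy.

Intuition: The distribution closer to uniform (more spread out) has higher entropy.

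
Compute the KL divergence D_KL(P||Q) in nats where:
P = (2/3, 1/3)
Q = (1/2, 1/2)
0.0566 nats

KL divergence: D_KL(P||Q) = Σ p(x) log(p(x)/q(x))

Computing term by term:
  x=0: 2/3 × log_e[(2/3)/(1/2)] = 2/3 × 0.2877 = 0.1918
  x=1: 1/3 × log_e[(1/3)/(1/2)] = 1/3 × -0.4055 = -0.1352

D_KL(P||Q) = 0.0566 nats

Note: KL divergence is always non-negative and equals 0 iff P = Q.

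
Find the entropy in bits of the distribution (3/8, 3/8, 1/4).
1.5613 bits

Shannon entropy is H(X) = -Σ p(x) log p(x).

For P = (3/8, 3/8, 1/4):
H = -3/8 × log_2(3/8) -3/8 × log_2(3/8) -1/4 × log_2(1/4)
H = 1.5613 bits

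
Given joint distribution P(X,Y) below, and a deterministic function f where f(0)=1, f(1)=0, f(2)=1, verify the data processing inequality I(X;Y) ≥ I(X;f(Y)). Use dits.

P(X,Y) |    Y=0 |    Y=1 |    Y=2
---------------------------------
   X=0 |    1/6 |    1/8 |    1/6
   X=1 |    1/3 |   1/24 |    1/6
I(X;Y) = 0.0203, I(X;f(Y)) = 0.0152, inequality holds: 0.0203 ≥ 0.0152

Data Processing Inequality: For any Markov chain X → Y → Z, we have I(X;Y) ≥ I(X;Z).

Here Z = f(Y) is a deterministic function of Y, forming X → Y → Z.

Original I(X;Y) = 0.0203 dits

After applying f:
P(X,Z) where Z=f(Y):
- P(X,Z=0) = P(X,Y=1)
- P(X,Z=1) = P(X,Y=0) + P(X,Y=2)

I(X;Z) = I(X;f(Y)) = 0.0152 dits

Verification: 0.0203 ≥ 0.0152 ✓

Information cannot be created by processing; the function f can only lose information about X.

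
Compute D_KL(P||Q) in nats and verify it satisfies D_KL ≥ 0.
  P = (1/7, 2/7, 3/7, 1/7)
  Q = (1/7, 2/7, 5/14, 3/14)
0.0202 nats

KL divergence satisfies the Gibbs inequality: D_KL(P||Q) ≥ 0 for all distributions P, Q.

D_KL(P||Q) = Σ p(x) log(p(x)/q(x))
Term by term:
  x=0: 1/7 × log_e[(1/7)/(1/7)] = 0.0000
  x=1: 2/7 × log_e[(2/7)/(2/7)] = 0.0000
  x=2: 3/7 × log_e[(3/7)/(5/14)] = 0.0781
  x=3: 1/7 × log_e[(1/7)/(3/14)] = -0.0579
D_KL(P||Q) = 0.0202 nats

D_KL(P||Q) = 0.0202 ≥ 0 ✓

This non-negativity is a fundamental property: relative entropy cannot be negative because it measures how different Q is from P.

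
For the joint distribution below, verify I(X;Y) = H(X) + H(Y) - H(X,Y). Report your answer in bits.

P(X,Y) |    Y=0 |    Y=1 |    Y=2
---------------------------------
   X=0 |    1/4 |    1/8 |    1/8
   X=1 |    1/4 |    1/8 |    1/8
I(X;Y) = 0.0000 bits

Mutual information has multiple equivalent forms:
- I(X;Y) = H(X) - H(X|Y)
- I(X;Y) = H(Y) - H(Y|X)
- I(X;Y) = H(X) + H(Y) - H(X,Y)

Computing all quantities:
H(X) = 1.0000, H(Y) = 1.5000, H(X,Y) = 2.5000
H(X|Y) = 1.0000, H(Y|X) = 1.5000

Verification:
H(X) - H(X|Y) = 1.0000 - 1.0000 = 0.0000
H(Y) - H(Y|X) = 1.5000 - 1.5000 = 0.0000
H(X) + H(Y) - H(X,Y) = 1.0000 + 1.5000 - 2.5000 = 0.0000

All forms give I(X;Y) = 0.0000 bits. ✓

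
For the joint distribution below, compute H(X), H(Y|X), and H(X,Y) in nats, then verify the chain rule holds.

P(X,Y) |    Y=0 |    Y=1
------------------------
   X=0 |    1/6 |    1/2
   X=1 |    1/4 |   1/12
H(X,Y) = 1.1988, H(X) = 0.6365, H(Y|X) = 0.5623 (all in nats)

Chain rule: H(X,Y) = H(X) + H(Y|X)

Left side — joint entropy directly:
H(X,Y) = -Σ p(x,y) log p(x,y) = 1.1988 nats

Right side — compute H(Y|X) from the conditional distributions:
P(X) = (2/3, 1/3), so H(X) = 0.6365 nats
H(Y|X) = Σ_x P(X=x) · H(Y|X=x):
  P(Y|X=0) = (1/4, 3/4), H(Y|X=0) = 0.5623, weight P(X=0) = 2/3
  P(Y|X=1) = (3/4, 1/4), H(Y|X=1) = 0.5623, weight P(X=1) = 1/3
H(Y|X) = 0.5623 nats

H(X) + H(Y|X) = 0.6365 + 0.5623 = 1.1988 nats

Both sides equal 1.1988 nats. ✓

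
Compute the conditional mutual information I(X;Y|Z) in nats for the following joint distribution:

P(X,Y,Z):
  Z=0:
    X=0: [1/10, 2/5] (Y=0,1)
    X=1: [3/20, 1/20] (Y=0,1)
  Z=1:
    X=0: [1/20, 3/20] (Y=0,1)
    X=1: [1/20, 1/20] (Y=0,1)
0.1027 nats

Conditional mutual information: I(X;Y|Z) = H(X|Z) + H(Y|Z) - H(X,Y|Z)

H(Z) = 0.6109
H(X,Z) = 1.2206 → H(X|Z) = 0.6097
H(Y,Z) = 1.2580 → H(Y|Z) = 0.6472
H(X,Y,Z) = 1.7651 → H(X,Y|Z) = 1.1542

I(X;Y|Z) = 0.6097 + 0.6472 - 1.1542 = 0.1027 nats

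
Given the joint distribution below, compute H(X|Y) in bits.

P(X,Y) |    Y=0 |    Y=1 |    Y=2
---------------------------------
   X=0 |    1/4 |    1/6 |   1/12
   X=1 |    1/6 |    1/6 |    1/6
0.9675 bits

Using the chain rule: H(X|Y) = H(X,Y) - H(Y)

First, compute H(X,Y) = 2.5221 bits

Marginal P(Y) = (5/12, 1/3, 1/4)
H(Y) = 1.5546 bits

H(X|Y) = H(X,Y) - H(Y) = 2.5221 - 1.5546 = 0.9675 bits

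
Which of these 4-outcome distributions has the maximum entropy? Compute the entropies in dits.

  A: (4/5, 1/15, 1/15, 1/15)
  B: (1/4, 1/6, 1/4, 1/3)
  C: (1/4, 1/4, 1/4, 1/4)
C

For a discrete distribution over n outcomes, entropy is maximized by the uniform distribution.

Computing entropies:
H(A) = 0.3127 dits
H(B) = 0.5898 dits
H(C) = 0.6021 dits

The uniform distribution (where all probabilities equal 1/4) achieves the maximum entropy of log_10(4) = 0.6021 dits.

Distribution C has the highest entropy.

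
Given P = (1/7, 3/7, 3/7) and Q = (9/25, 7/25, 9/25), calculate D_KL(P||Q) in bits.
0.1805 bits

KL divergence: D_KL(P||Q) = Σ p(x) log(p(x)/q(x))

Computing term by term:
  x=0: 1/7 × log_2[(1/7)/(9/25)] = 1/7 × -1.3334 = -0.1905
  x=1: 3/7 × log_2[(3/7)/(7/25)] = 3/7 × 0.6141 = 0.2632
  x=2: 3/7 × log_2[(3/7)/(9/25)] = 3/7 × 0.2515 = 0.1078

D_KL(P||Q) = 0.1805 bits

Note: KL divergence is always non-negative and equals 0 iff P = Q.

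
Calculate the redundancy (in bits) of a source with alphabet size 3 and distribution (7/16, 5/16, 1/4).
0.0388 bits

Redundancy measures how far a source is from maximum entropy:
R = H_max - H(X)

Maximum entropy for 3 symbols: H_max = log_2(3) = 1.5850 bits
Actual entropy: H(X) = 1.5462 bits
Redundancy: R = 1.5850 - 1.5462 = 0.0388 bits

This redundancy represents potential for compression: the source could be compressed by 0.0388 bits per symbol.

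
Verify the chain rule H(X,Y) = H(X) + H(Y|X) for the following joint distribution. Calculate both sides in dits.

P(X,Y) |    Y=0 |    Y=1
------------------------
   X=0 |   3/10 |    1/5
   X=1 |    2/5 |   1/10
H(X,Y) = 0.5558, H(X) = 0.3010, H(Y|X) = 0.2548 (all in dits)

Chain rule: H(X,Y) = H(X) + H(Y|X)

Left side — joint entropy directly:
H(X,Y) = -Σ p(x,y) log p(x,y) = 0.5558 dits

Right side — compute H(Y|X) from the conditional distributions:
P(X) = (1/2, 1/2), so H(X) = 0.3010 dits
H(Y|X) = Σ_x P(X=x) · H(Y|X=x):
  P(Y|X=0) = (3/5, 2/5), H(Y|X=0) = 0.2923, weight P(X=0) = 1/2
  P(Y|X=1) = (4/5, 1/5), H(Y|X=1) = 0.2173, weight P(X=1) = 1/2
H(Y|X) = 0.2548 dits

H(X) + H(Y|X) = 0.3010 + 0.2548 = 0.5558 dits

Both sides equal 0.5558 dits. ✓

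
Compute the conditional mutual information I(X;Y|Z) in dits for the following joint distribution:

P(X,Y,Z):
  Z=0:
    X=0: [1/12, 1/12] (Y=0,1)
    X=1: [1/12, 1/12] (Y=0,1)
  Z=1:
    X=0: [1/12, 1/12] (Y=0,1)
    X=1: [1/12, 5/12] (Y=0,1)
0.0148 dits

Conditional mutual information: I(X;Y|Z) = H(X|Z) + H(Y|Z) - H(X,Y|Z)

H(Z) = 0.2764
H(X,Z) = 0.5396 → H(X|Z) = 0.2632
H(Y,Z) = 0.5396 → H(Y|Z) = 0.2632
H(X,Y,Z) = 0.7879 → H(X,Y|Z) = 0.5115

I(X;Y|Z) = 0.2632 + 0.2632 - 0.5115 = 0.0148 dits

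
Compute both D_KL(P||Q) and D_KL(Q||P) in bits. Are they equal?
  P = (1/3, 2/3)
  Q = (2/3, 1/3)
D_KL(P||Q) = 0.3333, D_KL(Q||P) = 0.3333

KL divergence is not symmetric: D_KL(P||Q) ≠ D_KL(Q||P) in general.

D_KL(P||Q) = 0.3333 bits
D_KL(Q||P) = 0.3333 bits

In this case they happen to be equal (to 4 decimal places).

This asymmetry is why KL divergence is not a true distance metric.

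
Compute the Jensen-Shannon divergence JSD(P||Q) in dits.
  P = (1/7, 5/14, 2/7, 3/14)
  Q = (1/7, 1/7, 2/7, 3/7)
0.0182 dits

Jensen-Shannon divergence is:
JSD(P||Q) = 0.5 × D_KL(P||M) + 0.5 × D_KL(Q||M)
where M = 0.5 × (P + Q) is the mixture distribution.

M = 0.5 × (1/7, 5/14, 2/7, 3/14) + 0.5 × (1/7, 1/7, 2/7, 3/7) = (1/7, 1/4, 2/7, 9/28)

D_KL(P||M) = 0.0176 dits
D_KL(Q||M) = 0.0188 dits

JSD(P||Q) = 0.5 × 0.0176 + 0.5 × 0.0188 = 0.0182 dits

Unlike KL divergence, JSD is symmetric and bounded: 0 ≤ JSD ≤ log(2).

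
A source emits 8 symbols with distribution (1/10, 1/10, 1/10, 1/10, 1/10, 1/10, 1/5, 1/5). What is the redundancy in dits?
0.0235 dits

Redundancy measures how far a source is from maximum entropy:
R = H_max - H(X)

Maximum entropy for 8 symbols: H_max = log_10(8) = 0.9031 dits
Actual entropy: H(X) = 0.8796 dits
Redundancy: R = 0.9031 - 0.8796 = 0.0235 dits

This redundancy represents potential for compression: the source could be compressed by 0.0235 dits per symbol.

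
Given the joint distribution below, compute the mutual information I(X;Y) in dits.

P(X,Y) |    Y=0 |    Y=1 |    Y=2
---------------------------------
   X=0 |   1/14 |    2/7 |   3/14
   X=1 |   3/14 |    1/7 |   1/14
0.0386 dits

Mutual information: I(X;Y) = H(X) + H(Y) - H(X,Y)

Marginals:
P(X) = (4/7, 3/7), H(X) = 0.2966 dits
P(Y) = (2/7, 3/7, 2/7), H(Y) = 0.4686 dits

Joint entropy: H(X,Y) = 0.7266 dits

I(X;Y) = 0.2966 + 0.4686 - 0.7266 = 0.0386 dits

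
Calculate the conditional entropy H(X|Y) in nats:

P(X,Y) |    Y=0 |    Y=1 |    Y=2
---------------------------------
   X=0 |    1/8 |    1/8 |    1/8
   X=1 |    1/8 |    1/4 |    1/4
0.6507 nats

Using the chain rule: H(X|Y) = H(X,Y) - H(Y)

First, compute H(X,Y) = 1.7329 nats

Marginal P(Y) = (1/4, 3/8, 3/8)
H(Y) = 1.0822 nats

H(X|Y) = H(X,Y) - H(Y) = 1.7329 - 1.0822 = 0.6507 nats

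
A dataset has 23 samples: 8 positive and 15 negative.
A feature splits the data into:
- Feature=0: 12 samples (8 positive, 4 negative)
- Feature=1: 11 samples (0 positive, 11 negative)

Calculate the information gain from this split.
0.4530 bits

Information Gain = H(Y) - H(Y|Feature)

Before split:
P(positive) = 8/23 = 0.3478
H(Y) = 0.9321 bits

After split:
Feature=0: H = 0.9183 bits (weight = 12/23)
Feature=1: H = 0.0000 bits (weight = 11/23)
H(Y|Feature) = (12/23)×0.9183 + (11/23)×0.0000 = 0.4791 bits

Information Gain = 0.9321 - 0.4791 = 0.4530 bits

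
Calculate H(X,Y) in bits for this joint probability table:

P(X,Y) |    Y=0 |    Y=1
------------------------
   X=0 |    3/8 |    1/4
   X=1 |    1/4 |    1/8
1.9056 bits

Joint entropy is H(X,Y) = -Σ_{x,y} p(x,y) log p(x,y).

Summing over all non-zero entries:
H(X,Y) = -[3/8·log_2(3/8) + 1/4·log_2(1/4) + 1/4·log_2(1/4) + 1/8·log_2(1/8)]
H(X,Y) = 1.9056 bits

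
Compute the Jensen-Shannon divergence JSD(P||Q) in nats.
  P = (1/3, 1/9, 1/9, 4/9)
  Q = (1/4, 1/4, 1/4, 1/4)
0.0442 nats

Jensen-Shannon divergence is:
JSD(P||Q) = 0.5 × D_KL(P||M) + 0.5 × D_KL(Q||M)
where M = 0.5 × (P + Q) is the mixture distribution.

M = 0.5 × (1/3, 1/9, 1/9, 4/9) + 0.5 × (1/4, 1/4, 1/4, 1/4) = (7/24, 0.180556, 0.180556, 0.347222)

D_KL(P||M) = 0.0463 nats
D_KL(Q||M) = 0.0420 nats

JSD(P||Q) = 0.5 × 0.0463 + 0.5 × 0.0420 = 0.0442 nats

Unlike KL divergence, JSD is symmetric and bounded: 0 ≤ JSD ≤ log(2).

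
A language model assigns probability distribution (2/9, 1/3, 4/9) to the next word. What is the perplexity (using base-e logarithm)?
2.8888

Perplexity is e^H (or exp(H) for natural log).

First, H = -Σ p log p = 1.0609 nats
Perplexity = e^1.0609 = 2.8888

Interpretation: The model's uncertainty is equivalent to choosing uniformly among 2.9 options.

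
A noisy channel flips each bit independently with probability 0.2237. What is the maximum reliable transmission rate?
0.2331 bits

For a binary symmetric channel (BSC) with error probability p:
Capacity C = 1 - H(p) bits per symbol

where H(p) = -p log₂(p) - (1-p) log₂(1-p) is the binary entropy function.

H(0.2237) = 0.7669 bits
C = 1 - 0.7669 = 0.2331 bits per symbol

This means we can reliably transmit up to 0.2331 bits of information per channel use.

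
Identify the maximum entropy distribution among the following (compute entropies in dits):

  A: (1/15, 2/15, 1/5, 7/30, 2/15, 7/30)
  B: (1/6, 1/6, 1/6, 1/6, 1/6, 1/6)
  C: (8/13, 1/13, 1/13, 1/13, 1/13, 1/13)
B

For a discrete distribution over n outcomes, entropy is maximized by the uniform distribution.

Computing entropies:
H(A) = 0.7465 dits
H(B) = 0.7782 dits
H(C) = 0.5582 dits

The uniform distribution (where all probabilities equal 1/6) achieves the maximum entropy of log_10(6) = 0.7782 dits.

Distribution B has the highest entropy.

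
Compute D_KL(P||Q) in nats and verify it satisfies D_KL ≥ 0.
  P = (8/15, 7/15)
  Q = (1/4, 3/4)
0.1827 nats

KL divergence satisfies the Gibbs inequality: D_KL(P||Q) ≥ 0 for all distributions P, Q.

D_KL(P||Q) = Σ p(x) log(p(x)/q(x))
Term by term:
  x=0: 8/15 × log_e[(8/15)/(1/4)] = 0.4041
  x=1: 7/15 × log_e[(7/15)/(3/4)] = -0.2214
D_KL(P||Q) = 0.1827 nats

D_KL(P||Q) = 0.1827 ≥ 0 ✓

This non-negativity is a fundamental property: relative entropy cannot be negative because it measures how different Q is from P.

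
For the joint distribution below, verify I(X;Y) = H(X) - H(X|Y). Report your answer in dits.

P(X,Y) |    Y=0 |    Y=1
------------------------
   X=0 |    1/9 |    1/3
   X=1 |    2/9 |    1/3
I(X;Y) = 0.0055 dits

Mutual information has multiple equivalent forms:
- I(X;Y) = H(X) - H(X|Y)
- I(X;Y) = H(Y) - H(Y|X)
- I(X;Y) = H(X) + H(Y) - H(X,Y)

Computing all quantities:
H(X) = 0.2983, H(Y) = 0.2764, H(X,Y) = 0.5693
H(X|Y) = 0.2928, H(Y|X) = 0.2709

Verification:
H(X) - H(X|Y) = 0.2983 - 0.2928 = 0.0055
H(Y) - H(Y|X) = 0.2764 - 0.2709 = 0.0055
H(X) + H(Y) - H(X,Y) = 0.2983 + 0.2764 - 0.5693 = 0.0055

All forms give I(X;Y) = 0.0055 dits. ✓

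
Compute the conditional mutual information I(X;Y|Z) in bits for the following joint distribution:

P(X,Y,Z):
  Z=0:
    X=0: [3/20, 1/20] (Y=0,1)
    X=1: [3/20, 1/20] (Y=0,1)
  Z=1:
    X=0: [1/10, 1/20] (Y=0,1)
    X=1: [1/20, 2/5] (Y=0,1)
0.1226 bits

Conditional mutual information: I(X;Y|Z) = H(X|Z) + H(Y|Z) - H(X,Y|Z)

H(Z) = 0.9710
H(X,Z) = 1.8577 → H(X|Z) = 0.8868
H(Y,Z) = 1.7822 → H(Y|Z) = 0.8113
H(X,Y,Z) = 2.5464 → H(X,Y|Z) = 1.5755

I(X;Y|Z) = 0.8868 + 0.8113 - 1.5755 = 0.1226 bits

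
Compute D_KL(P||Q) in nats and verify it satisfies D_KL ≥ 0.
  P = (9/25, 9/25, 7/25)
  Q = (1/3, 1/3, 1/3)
0.0066 nats

KL divergence satisfies the Gibbs inequality: D_KL(P||Q) ≥ 0 for all distributions P, Q.

D_KL(P||Q) = Σ p(x) log(p(x)/q(x))
Term by term:
  x=0: 9/25 × log_e[(9/25)/(1/3)] = 0.0277
  x=1: 9/25 × log_e[(9/25)/(1/3)] = 0.0277
  x=2: 7/25 × log_e[(7/25)/(1/3)] = -0.0488
D_KL(P||Q) = 0.0066 nats

D_KL(P||Q) = 0.0066 ≥ 0 ✓

This non-negativity is a fundamental property: relative entropy cannot be negative because it measures how different Q is from P.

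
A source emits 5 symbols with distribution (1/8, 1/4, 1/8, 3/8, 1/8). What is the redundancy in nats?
0.1153 nats

Redundancy measures how far a source is from maximum entropy:
R = H_max - H(X)

Maximum entropy for 5 symbols: H_max = log_e(5) = 1.6094 nats
Actual entropy: H(X) = 1.4942 nats
Redundancy: R = 1.6094 - 1.4942 = 0.1153 nats

This redundancy represents potential for compression: the source could be compressed by 0.1153 nats per symbol.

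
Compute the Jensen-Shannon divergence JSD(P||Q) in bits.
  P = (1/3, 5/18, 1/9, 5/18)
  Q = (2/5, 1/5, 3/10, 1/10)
0.0707 bits

Jensen-Shannon divergence is:
JSD(P||Q) = 0.5 × D_KL(P||M) + 0.5 × D_KL(Q||M)
where M = 0.5 × (P + Q) is the mixture distribution.

M = 0.5 × (1/3, 5/18, 1/9, 5/18) + 0.5 × (2/5, 1/5, 3/10, 1/10) = (11/30, 0.238889, 0.205556, 0.188889)

D_KL(P||M) = 0.0705 bits
D_KL(Q||M) = 0.0708 bits

JSD(P||Q) = 0.5 × 0.0705 + 0.5 × 0.0708 = 0.0707 bits

Unlike KL divergence, JSD is symmetric and bounded: 0 ≤ JSD ≤ log(2).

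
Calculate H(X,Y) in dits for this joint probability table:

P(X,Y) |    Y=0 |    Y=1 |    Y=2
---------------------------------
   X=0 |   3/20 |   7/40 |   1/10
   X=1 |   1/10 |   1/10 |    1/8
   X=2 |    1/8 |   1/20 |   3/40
0.9312 dits

Joint entropy is H(X,Y) = -Σ_{x,y} p(x,y) log p(x,y).

Summing over all non-zero entries:
H(X,Y) = -[3/20·log_10(3/20) + 7/40·log_10(7/40) + 1/10·log_10(1/10) + 1/10·log_10(1/10) + 1/10·log_10(1/10) + 1/8·log_10(1/8) + 1/8·log_10(1/8) + 1/20·log_10(1/20) + 3/40·log_10(3/40)]
H(X,Y) = 0.9312 dits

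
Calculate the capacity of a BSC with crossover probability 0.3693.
0.0499 bits

For a binary symmetric channel (BSC) with error probability p:
Capacity C = 1 - H(p) bits per symbol

where H(p) = -p log₂(p) - (1-p) log₂(1-p) is the binary entropy function.

H(0.3693) = 0.9501 bits
C = 1 - 0.9501 = 0.0499 bits per symbol

This means we can reliably transmit up to 0.0499 bits of information per channel use.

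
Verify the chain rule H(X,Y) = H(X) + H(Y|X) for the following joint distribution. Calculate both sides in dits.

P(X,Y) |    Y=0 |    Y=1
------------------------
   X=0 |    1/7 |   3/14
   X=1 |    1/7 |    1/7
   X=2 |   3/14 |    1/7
H(X,Y) = 0.7696, H(X) = 0.4748, H(Y|X) = 0.2948 (all in dits)

Chain rule: H(X,Y) = H(X) + H(Y|X)

Left side — joint entropy directly:
H(X,Y) = -Σ p(x,y) log p(x,y) = 0.7696 dits

Right side — compute H(Y|X) from the conditional distributions:
P(X) = (5/14, 2/7, 5/14), so H(X) = 0.4748 dits
H(Y|X) = Σ_x P(X=x) · H(Y|X=x):
  P(Y|X=0) = (2/5, 3/5), H(Y|X=0) = 0.2923, weight P(X=0) = 5/14
  P(Y|X=1) = (1/2, 1/2), H(Y|X=1) = 0.3010, weight P(X=1) = 2/7
  P(Y|X=2) = (3/5, 2/5), H(Y|X=2) = 0.2923, weight P(X=2) = 5/14
H(Y|X) = 0.2948 dits

H(X) + H(Y|X) = 0.4748 + 0.2948 = 0.7696 dits

Both sides equal 0.7696 dits. ✓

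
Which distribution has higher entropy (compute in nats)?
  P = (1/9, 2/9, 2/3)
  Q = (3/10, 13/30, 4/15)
Q

Computing entropies in nats:
H(P) = 0.8487
H(Q) = 1.0760

Distribution Q has higher entropy.

Intuition: The distribution closer to uniform (more spread out) has higher entropy.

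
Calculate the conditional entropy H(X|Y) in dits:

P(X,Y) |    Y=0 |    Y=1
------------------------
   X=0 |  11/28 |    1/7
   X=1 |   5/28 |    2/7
0.2726 dits

Using the chain rule: H(X|Y) = H(X,Y) - H(Y)

First, compute H(X,Y) = 0.5692 dits

Marginal P(Y) = (4/7, 3/7)
H(Y) = 0.2966 dits

H(X|Y) = H(X,Y) - H(Y) = 0.5692 - 0.2966 = 0.2726 dits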